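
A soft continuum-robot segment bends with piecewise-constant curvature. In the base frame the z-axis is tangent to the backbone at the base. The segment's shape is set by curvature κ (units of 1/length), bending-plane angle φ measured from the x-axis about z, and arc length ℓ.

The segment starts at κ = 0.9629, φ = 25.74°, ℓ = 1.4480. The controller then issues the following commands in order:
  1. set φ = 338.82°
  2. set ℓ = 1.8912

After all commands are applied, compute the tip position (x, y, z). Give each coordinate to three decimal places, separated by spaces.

initial: κ=0.9629, φ=25.74°, ℓ=1.4480
cmd 1: set φ=338.82° → (κ,φ,ℓ)=(0.9629,338.82°,1.4480) → tip=(0.7983,-0.3093,1.0224)
cmd 2: set ℓ=1.8912 → (κ,φ,ℓ)=(0.9629,338.82°,1.8912) → tip=(1.2082,-0.4681,1.0062)

1.208 -0.468 1.006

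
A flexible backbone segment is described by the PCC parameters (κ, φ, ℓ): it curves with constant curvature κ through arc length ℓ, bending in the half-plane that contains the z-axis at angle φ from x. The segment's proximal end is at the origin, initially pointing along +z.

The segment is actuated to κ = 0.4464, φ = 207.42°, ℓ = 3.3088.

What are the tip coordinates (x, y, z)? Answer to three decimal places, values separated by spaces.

-1.802 -0.935 2.230

θ = κ·ℓ = 0.4464 × 3.3088 = 1.47705 rad
ρ = (1 − cos θ)/κ = (1 − 0.09361)/0.4464 = 2.03044
z = sin θ / κ = 0.99561/0.4464 = 2.23031
x = ρ cos φ = 2.03044 × cos(207.42°) = -1.80233
y = ρ sin φ = 2.03044 × sin(207.42°) = -0.93504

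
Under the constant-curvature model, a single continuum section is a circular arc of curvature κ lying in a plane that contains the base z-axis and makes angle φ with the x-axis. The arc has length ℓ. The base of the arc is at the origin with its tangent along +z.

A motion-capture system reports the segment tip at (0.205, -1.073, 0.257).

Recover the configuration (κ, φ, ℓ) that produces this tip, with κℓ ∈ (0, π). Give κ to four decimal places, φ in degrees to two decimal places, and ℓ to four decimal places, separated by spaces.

ρ = √(x²+y²) = √(0.205² + -1.073²) = 1.09241
φ = atan2(y, x) mod 360° = atan2(-1.073, 0.205) = 280.8162°
|p|² = ρ² + z² = 1.09241² + 0.257² = 1.25940
κ = 2ρ / |p|² = 2×1.09241 / 1.25940 = 1.73480
θ = 2·atan2(ρ, z) = 2·atan2(1.09241, 0.257) = 2.67948 rad
ℓ = θ/κ = 2.67948/1.73480 = 1.54454

1.7348 280.82 1.5445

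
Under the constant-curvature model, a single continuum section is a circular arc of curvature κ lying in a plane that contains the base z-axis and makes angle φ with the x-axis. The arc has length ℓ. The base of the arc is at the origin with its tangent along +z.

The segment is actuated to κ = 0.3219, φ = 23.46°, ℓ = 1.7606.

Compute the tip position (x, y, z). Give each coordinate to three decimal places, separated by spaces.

0.446 0.193 1.668

θ = κ·ℓ = 0.3219 × 1.7606 = 0.56674 rad
ρ = (1 − cos θ)/κ = (1 − 0.84366)/0.3219 = 0.48569
z = sin θ / κ = 0.53688/0.3219 = 1.66785
x = ρ cos φ = 0.48569 × cos(23.46°) = 0.44554
y = ρ sin φ = 0.48569 × sin(23.46°) = 0.19336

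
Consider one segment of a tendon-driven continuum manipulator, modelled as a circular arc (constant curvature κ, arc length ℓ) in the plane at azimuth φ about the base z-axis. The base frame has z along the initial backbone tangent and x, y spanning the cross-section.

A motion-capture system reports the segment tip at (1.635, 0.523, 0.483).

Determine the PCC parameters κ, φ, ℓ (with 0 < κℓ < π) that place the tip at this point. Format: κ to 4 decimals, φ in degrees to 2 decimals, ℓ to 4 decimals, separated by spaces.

1.0796 17.74 2.4018

ρ = √(x²+y²) = √(1.635² + 0.523²) = 1.71661
φ = atan2(y, x) mod 360° = atan2(0.523, 1.635) = 17.7383°
|p|² = ρ² + z² = 1.71661² + 0.483² = 3.18004
κ = 2ρ / |p|² = 2×1.71661 / 3.18004 = 1.07962
θ = 2·atan2(ρ, z) = 2·atan2(1.71661, 0.483) = 2.59304 rad
ℓ = θ/κ = 2.59304/1.07962 = 2.40182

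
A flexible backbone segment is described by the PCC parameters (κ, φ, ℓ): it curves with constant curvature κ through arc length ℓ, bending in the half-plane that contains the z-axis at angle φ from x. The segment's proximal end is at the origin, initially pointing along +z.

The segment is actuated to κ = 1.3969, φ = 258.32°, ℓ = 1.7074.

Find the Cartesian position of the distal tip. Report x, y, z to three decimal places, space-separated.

θ = κ·ℓ = 1.3969 × 1.7074 = 2.38507 rad
ρ = (1 − cos θ)/κ = (1 − -0.72723)/1.3969 = 1.23647
z = sin θ / κ = 0.68640/1.3969 = 0.49137
x = ρ cos φ = 1.23647 × cos(258.32°) = -0.25032
y = ρ sin φ = 1.23647 × sin(258.32°) = -1.21087

-0.250 -1.211 0.491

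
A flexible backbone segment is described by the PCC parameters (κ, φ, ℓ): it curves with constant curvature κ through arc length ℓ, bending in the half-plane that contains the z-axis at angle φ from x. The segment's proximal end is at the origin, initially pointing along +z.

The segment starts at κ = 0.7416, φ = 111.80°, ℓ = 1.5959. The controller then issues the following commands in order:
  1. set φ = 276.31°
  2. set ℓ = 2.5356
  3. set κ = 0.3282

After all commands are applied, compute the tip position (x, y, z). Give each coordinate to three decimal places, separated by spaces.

initial: κ=0.7416, φ=111.80°, ℓ=1.5959
cmd 1: set φ=276.31° → (κ,φ,ℓ)=(0.7416,276.31°,1.5959) → tip=(0.0922,-0.8341,1.2486)
cmd 2: set ℓ=2.5356 → (κ,φ,ℓ)=(0.7416,276.31°,2.5356) → tip=(0.1934,-1.7486,1.2843)
cmd 3: set κ=0.3282 → (κ,φ,ℓ)=(0.3282,276.31°,2.5356) → tip=(0.1094,-0.9895,2.2529)

0.109 -0.990 2.253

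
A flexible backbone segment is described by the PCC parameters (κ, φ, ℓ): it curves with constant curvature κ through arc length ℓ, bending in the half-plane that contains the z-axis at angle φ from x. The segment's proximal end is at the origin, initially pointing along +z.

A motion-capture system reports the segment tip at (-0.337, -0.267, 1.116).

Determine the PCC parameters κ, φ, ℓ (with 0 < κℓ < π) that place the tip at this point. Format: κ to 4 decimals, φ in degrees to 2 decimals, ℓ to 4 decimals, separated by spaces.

0.6012 218.39 1.2233

ρ = √(x²+y²) = √(-0.337² + -0.267²) = 0.42995
φ = atan2(y, x) mod 360° = atan2(-0.267, -0.337) = 218.3893°
|p|² = ρ² + z² = 0.42995² + 1.116² = 1.43031
κ = 2ρ / |p|² = 2×0.42995 / 1.43031 = 0.60120
θ = 2·atan2(ρ, z) = 2·atan2(0.42995, 1.116) = 0.73547 rad
ℓ = θ/κ = 0.73547/0.60120 = 1.22334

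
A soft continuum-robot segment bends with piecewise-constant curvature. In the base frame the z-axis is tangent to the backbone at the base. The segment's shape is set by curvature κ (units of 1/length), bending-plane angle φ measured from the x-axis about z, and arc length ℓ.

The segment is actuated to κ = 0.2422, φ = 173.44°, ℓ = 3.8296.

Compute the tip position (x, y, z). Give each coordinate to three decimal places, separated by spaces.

θ = κ·ℓ = 0.2422 × 3.8296 = 0.92753 rad
ρ = (1 − cos θ)/κ = (1 − 0.59981)/0.2422 = 1.65230
z = sin θ / κ = 0.80014/0.2422 = 3.30363
x = ρ cos φ = 1.65230 × cos(173.44°) = -1.64148
y = ρ sin φ = 1.65230 × sin(173.44°) = 0.18876

-1.641 0.189 3.304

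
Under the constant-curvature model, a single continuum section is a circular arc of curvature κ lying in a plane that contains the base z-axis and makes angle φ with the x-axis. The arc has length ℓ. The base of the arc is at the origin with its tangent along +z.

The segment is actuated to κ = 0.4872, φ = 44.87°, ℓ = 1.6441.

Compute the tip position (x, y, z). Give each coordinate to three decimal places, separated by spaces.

θ = κ·ℓ = 0.4872 × 1.6441 = 0.80101 rad
ρ = (1 − cos θ)/κ = (1 − 0.69599)/0.4872 = 0.62400
z = sin θ / κ = 0.71806/0.4872 = 1.47384
x = ρ cos φ = 0.62400 × cos(44.87°) = 0.44224
y = ρ sin φ = 0.62400 × sin(44.87°) = 0.44024

0.442 0.440 1.474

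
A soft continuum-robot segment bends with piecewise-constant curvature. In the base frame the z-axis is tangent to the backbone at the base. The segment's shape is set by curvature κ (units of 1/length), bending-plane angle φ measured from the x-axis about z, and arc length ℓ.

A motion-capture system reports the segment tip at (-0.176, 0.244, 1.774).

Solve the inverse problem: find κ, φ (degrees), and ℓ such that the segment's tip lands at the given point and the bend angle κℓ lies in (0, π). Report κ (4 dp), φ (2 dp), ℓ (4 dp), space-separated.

ρ = √(x²+y²) = √(-0.176² + 0.244²) = 0.30085
φ = atan2(y, x) mod 360° = atan2(0.244, -0.176) = 125.8033°
|p|² = ρ² + z² = 0.30085² + 1.774² = 3.23759
κ = 2ρ / |p|² = 2×0.30085 / 3.23759 = 0.18585
θ = 2·atan2(ρ, z) = 2·atan2(0.30085, 1.774) = 0.33598 rad
ℓ = θ/κ = 0.33598/0.18585 = 1.80782

0.1858 125.80 1.8078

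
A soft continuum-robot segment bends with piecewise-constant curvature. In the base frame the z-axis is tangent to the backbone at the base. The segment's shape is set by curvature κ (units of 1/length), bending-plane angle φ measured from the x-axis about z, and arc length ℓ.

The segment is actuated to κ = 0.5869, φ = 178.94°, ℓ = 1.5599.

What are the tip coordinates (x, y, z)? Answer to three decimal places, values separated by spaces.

θ = κ·ℓ = 0.5869 × 1.5599 = 0.91551 rad
ρ = (1 − cos θ)/κ = (1 − 0.60939)/0.5869 = 0.66555
z = sin θ / κ = 0.79287/0.5869 = 1.35095
x = ρ cos φ = 0.66555 × cos(178.94°) = -0.66543
y = ρ sin φ = 0.66555 × sin(178.94°) = 0.01231

-0.665 0.012 1.351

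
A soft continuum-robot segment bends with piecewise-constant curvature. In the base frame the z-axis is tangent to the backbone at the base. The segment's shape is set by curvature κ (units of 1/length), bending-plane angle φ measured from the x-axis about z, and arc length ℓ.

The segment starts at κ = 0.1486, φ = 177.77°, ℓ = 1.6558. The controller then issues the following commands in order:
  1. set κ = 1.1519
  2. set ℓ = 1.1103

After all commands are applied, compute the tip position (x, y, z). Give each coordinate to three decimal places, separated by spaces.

initial: κ=0.1486, φ=177.77°, ℓ=1.6558
cmd 1: set κ=1.1519 → (κ,φ,ℓ)=(1.1519,177.77°,1.6558) → tip=(-1.1539,0.0449,0.8194)
cmd 2: set ℓ=1.1103 → (κ,φ,ℓ)=(1.1519,177.77°,1.1103) → tip=(-0.6179,0.0241,0.8314)

-0.618 0.024 0.831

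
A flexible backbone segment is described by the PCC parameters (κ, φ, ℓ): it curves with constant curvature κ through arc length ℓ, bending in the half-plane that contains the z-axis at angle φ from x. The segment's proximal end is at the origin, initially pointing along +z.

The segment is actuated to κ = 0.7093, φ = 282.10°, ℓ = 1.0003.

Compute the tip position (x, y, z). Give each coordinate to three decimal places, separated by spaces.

0.071 -0.333 0.918

θ = κ·ℓ = 0.7093 × 1.0003 = 0.70951 rad
ρ = (1 − cos θ)/κ = (1 − 0.75868)/0.7093 = 0.34022
z = sin θ / κ = 0.65146/0.7093 = 0.91846
x = ρ cos φ = 0.34022 × cos(282.10°) = 0.07132
y = ρ sin φ = 0.34022 × sin(282.10°) = -0.33266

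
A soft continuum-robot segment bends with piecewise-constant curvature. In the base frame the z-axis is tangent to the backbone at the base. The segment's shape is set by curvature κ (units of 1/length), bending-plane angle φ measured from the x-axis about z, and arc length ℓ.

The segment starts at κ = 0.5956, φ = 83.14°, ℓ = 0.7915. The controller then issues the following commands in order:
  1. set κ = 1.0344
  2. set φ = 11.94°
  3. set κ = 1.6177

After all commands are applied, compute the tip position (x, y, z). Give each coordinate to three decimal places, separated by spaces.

0.432 0.091 0.592

initial: κ=0.5956, φ=83.14°, ℓ=0.7915
cmd 1: set κ=1.0344 → (κ,φ,ℓ)=(1.0344,83.14°,0.7915) → tip=(0.0366,0.3041,0.7060)
cmd 2: set φ=11.94° → (κ,φ,ℓ)=(1.0344,11.94°,0.7915) → tip=(0.2997,0.0634,0.7060)
cmd 3: set κ=1.6177 → (κ,φ,ℓ)=(1.6177,11.94°,0.7915) → tip=(0.4316,0.0913,0.5923)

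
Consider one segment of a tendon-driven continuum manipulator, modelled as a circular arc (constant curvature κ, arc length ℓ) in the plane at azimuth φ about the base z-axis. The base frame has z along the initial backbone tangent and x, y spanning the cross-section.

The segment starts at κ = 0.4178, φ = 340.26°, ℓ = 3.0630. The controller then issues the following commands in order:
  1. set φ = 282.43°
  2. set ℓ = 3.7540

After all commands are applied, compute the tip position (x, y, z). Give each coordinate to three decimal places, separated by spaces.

0.514 -2.332 2.393

initial: κ=0.4178, φ=340.26°, ℓ=3.0630
cmd 1: set φ=282.43° → (κ,φ,ℓ)=(0.4178,282.43°,3.0630) → tip=(0.3673,-1.6666,2.2928)
cmd 2: set ℓ=3.7540 → (κ,φ,ℓ)=(0.4178,282.43°,3.7540) → tip=(0.5140,-2.3318,2.3935)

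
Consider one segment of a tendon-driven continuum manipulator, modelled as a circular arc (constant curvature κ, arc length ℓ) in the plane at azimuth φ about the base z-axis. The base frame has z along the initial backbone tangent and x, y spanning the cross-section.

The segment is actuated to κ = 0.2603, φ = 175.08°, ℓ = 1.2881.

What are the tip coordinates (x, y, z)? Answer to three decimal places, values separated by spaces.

θ = κ·ℓ = 0.2603 × 1.2881 = 0.33529 rad
ρ = (1 − cos θ)/κ = (1 − 0.94431)/0.2603 = 0.21393
z = sin θ / κ = 0.32905/0.2603 = 1.26410
x = ρ cos φ = 0.21393 × cos(175.08°) = -0.21314
y = ρ sin φ = 0.21393 × sin(175.08°) = 0.01835

-0.213 0.018 1.264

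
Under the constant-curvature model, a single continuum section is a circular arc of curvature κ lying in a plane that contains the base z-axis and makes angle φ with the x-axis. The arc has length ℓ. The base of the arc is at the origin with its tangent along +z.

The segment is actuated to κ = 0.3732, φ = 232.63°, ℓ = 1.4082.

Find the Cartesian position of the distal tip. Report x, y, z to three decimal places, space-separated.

θ = κ·ℓ = 0.3732 × 1.4082 = 0.52554 rad
ρ = (1 − cos θ)/κ = (1 − 0.86505)/0.3732 = 0.36159
z = sin θ / κ = 0.50168/0.3732 = 1.34427
x = ρ cos φ = 0.36159 × cos(232.63°) = -0.21947
y = ρ sin φ = 0.36159 × sin(232.63°) = -0.28737

-0.219 -0.287 1.344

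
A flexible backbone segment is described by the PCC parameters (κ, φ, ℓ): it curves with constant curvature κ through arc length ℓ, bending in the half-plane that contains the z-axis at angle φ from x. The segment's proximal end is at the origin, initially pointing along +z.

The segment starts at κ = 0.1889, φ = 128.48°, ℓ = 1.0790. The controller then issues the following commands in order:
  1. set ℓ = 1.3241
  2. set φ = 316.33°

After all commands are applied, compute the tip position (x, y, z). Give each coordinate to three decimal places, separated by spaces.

initial: κ=0.1889, φ=128.48°, ℓ=1.0790
cmd 1: set ℓ=1.3241 → (κ,φ,ℓ)=(0.1889,128.48°,1.3241) → tip=(-0.1025,0.1290,1.3103)
cmd 2: set φ=316.33° → (κ,φ,ℓ)=(0.1889,316.33°,1.3241) → tip=(0.1192,-0.1137,1.3103)

0.119 -0.114 1.310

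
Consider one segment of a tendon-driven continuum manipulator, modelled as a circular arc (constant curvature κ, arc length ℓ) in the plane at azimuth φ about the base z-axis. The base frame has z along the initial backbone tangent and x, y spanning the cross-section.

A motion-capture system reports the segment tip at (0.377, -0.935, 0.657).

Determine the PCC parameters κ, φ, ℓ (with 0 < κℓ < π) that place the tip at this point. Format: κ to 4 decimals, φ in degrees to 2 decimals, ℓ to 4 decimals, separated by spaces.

1.3925 291.96 1.4266

ρ = √(x²+y²) = √(0.377² + -0.935²) = 1.00814
φ = atan2(y, x) mod 360° = atan2(-0.935, 0.377) = 291.9597°
|p|² = ρ² + z² = 1.00814² + 0.657² = 1.44800
κ = 2ρ / |p|² = 2×1.00814 / 1.44800 = 1.39246
θ = 2·atan2(ρ, z) = 2·atan2(1.00814, 0.657) = 1.98646 rad
ℓ = θ/κ = 1.98646/1.39246 = 1.42659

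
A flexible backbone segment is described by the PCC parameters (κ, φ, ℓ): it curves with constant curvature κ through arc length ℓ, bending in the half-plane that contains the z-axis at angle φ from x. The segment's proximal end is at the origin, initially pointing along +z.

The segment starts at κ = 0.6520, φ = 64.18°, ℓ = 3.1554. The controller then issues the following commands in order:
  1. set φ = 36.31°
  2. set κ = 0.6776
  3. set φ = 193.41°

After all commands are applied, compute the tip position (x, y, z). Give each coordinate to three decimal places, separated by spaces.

initial: κ=0.6520, φ=64.18°, ℓ=3.1554
cmd 1: set φ=36.31° → (κ,φ,ℓ)=(0.6520,36.31°,3.1554) → tip=(1.8138,1.3329,1.3558)
cmd 2: set κ=0.6776 → (κ,φ,ℓ)=(0.6776,36.31°,3.1554) → tip=(1.8283,1.3435,1.2446)
cmd 3: set φ=193.41° → (κ,φ,ℓ)=(0.6776,193.41°,3.1554) → tip=(-2.2070,-0.5262,1.2446)

-2.207 -0.526 1.245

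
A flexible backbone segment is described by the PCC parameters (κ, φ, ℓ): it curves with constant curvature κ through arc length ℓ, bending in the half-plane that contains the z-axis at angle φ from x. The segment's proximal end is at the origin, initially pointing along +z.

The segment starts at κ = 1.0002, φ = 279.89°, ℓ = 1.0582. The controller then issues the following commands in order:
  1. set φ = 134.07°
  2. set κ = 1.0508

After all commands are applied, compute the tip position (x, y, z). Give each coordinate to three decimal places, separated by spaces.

initial: κ=1.0002, φ=279.89°, ℓ=1.0582
cmd 1: set φ=134.07° → (κ,φ,ℓ)=(1.0002,134.07°,1.0582) → tip=(-0.3545,0.3662,0.8714)
cmd 2: set κ=1.0508 → (κ,φ,ℓ)=(1.0508,134.07°,1.0582) → tip=(-0.3687,0.3809,0.8532)

-0.369 0.381 0.853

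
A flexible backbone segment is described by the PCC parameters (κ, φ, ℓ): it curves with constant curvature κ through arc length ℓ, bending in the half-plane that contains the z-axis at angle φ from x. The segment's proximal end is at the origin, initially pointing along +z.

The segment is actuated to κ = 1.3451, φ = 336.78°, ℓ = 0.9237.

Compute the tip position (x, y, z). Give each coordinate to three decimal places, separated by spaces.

0.463 -0.199 0.704

θ = κ·ℓ = 1.3451 × 0.9237 = 1.24247 rad
ρ = (1 − cos θ)/κ = (1 − 0.32246)/1.3451 = 0.50371
z = sin θ / κ = 0.94658/1.3451 = 0.70373
x = ρ cos φ = 0.50371 × cos(336.78°) = 0.46291
y = ρ sin φ = 0.50371 × sin(336.78°) = -0.19859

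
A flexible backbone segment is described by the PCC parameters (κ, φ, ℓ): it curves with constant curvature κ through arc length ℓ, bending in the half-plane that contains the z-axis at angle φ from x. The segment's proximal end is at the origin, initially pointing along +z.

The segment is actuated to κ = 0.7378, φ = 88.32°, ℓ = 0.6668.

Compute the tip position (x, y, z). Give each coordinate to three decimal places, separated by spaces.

0.005 0.161 0.640

θ = κ·ℓ = 0.7378 × 0.6668 = 0.49197 rad
ρ = (1 − cos θ)/κ = (1 − 0.88141)/0.7378 = 0.16074
z = sin θ / κ = 0.47236/0.7378 = 0.64023
x = ρ cos φ = 0.16074 × cos(88.32°) = 0.00471
y = ρ sin φ = 0.16074 × sin(88.32°) = 0.16067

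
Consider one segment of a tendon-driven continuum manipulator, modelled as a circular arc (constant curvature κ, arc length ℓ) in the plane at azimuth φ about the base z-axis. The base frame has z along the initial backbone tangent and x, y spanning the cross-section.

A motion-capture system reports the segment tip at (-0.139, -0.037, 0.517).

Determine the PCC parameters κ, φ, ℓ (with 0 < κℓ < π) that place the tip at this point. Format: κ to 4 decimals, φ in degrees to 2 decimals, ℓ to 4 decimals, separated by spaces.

0.9990 194.91 0.5433

ρ = √(x²+y²) = √(-0.139² + -0.037²) = 0.14384
φ = atan2(y, x) mod 360° = atan2(-0.037, -0.139) = 194.9058°
|p|² = ρ² + z² = 0.14384² + 0.517² = 0.28798
κ = 2ρ / |p|² = 2×0.14384 / 0.28798 = 0.99896
θ = 2·atan2(ρ, z) = 2·atan2(0.14384, 0.517) = 0.54272 rad
ℓ = θ/κ = 0.54272/0.99896 = 0.54328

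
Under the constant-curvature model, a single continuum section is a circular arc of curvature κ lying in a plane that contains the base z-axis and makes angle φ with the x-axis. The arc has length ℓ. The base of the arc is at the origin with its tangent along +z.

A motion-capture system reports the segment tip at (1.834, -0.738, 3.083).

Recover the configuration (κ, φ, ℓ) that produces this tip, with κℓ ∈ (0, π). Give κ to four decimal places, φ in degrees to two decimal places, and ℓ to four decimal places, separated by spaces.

0.2948 338.08 3.8686

ρ = √(x²+y²) = √(1.834² + -0.738²) = 1.97692
φ = atan2(y, x) mod 360° = atan2(-0.738, 1.834) = 338.0802°
|p|² = ρ² + z² = 1.97692² + 3.083² = 13.41309
κ = 2ρ / |p|² = 2×1.97692 / 13.41309 = 0.29477
θ = 2·atan2(ρ, z) = 2·atan2(1.97692, 3.083) = 1.14037 rad
ℓ = θ/κ = 1.14037/0.29477 = 3.86863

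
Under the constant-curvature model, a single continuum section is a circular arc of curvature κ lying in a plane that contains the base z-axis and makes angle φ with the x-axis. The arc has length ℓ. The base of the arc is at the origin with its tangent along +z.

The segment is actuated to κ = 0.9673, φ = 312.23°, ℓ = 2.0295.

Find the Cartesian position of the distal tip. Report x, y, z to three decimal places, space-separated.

θ = κ·ℓ = 0.9673 × 2.0295 = 1.96314 rad
ρ = (1 − cos θ)/κ = (1 − -0.38235)/0.9673 = 1.42908
z = sin θ / κ = 0.92402/0.9673 = 0.95525
x = ρ cos φ = 1.42908 × cos(312.23°) = 0.96050
y = ρ sin φ = 1.42908 × sin(312.23°) = -1.05817

0.960 -1.058 0.955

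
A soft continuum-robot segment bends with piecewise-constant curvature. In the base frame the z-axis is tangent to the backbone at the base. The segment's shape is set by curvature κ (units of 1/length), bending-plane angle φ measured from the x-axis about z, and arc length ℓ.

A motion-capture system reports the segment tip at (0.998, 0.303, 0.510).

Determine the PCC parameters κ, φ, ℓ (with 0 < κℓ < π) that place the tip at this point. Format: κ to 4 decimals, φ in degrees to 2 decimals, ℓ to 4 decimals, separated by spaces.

ρ = √(x²+y²) = √(0.998² + 0.303²) = 1.04298
φ = atan2(y, x) mod 360° = atan2(0.303, 0.998) = 16.8887°
|p|² = ρ² + z² = 1.04298² + 0.510² = 1.34791
κ = 2ρ / |p|² = 2×1.04298 / 1.34791 = 1.54755
θ = 2·atan2(ρ, z) = 2·atan2(1.04298, 0.510) = 2.23200 rad
ℓ = θ/κ = 2.23200/1.54755 = 1.44228

1.5476 16.89 1.4423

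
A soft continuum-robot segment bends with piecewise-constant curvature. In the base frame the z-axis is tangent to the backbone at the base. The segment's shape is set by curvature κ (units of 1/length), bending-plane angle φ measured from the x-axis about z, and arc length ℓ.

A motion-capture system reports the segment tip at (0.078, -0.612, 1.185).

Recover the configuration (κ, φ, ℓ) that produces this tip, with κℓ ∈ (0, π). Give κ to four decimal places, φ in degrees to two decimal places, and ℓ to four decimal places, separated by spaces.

0.6913 277.26 1.3887

ρ = √(x²+y²) = √(0.078² + -0.612²) = 0.61695
φ = atan2(y, x) mod 360° = atan2(-0.612, 0.078) = 277.2632°
|p|² = ρ² + z² = 0.61695² + 1.185² = 1.78485
κ = 2ρ / |p|² = 2×0.61695 / 1.78485 = 0.69132
θ = 2·atan2(ρ, z) = 2·atan2(0.61695, 1.185) = 0.96004 rad
ℓ = θ/κ = 0.96004/0.69132 = 1.38870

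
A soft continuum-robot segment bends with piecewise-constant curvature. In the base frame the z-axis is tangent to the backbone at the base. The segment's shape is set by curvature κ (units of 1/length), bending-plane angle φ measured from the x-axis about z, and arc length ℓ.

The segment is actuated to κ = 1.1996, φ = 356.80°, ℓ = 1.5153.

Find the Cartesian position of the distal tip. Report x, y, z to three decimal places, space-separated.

1.036 -0.058 0.808

θ = κ·ℓ = 1.1996 × 1.5153 = 1.81775 rad
ρ = (1 − cos θ)/κ = (1 − -0.24445)/1.1996 = 1.03739
z = sin θ / κ = 0.96966/1.1996 = 0.80832
x = ρ cos φ = 1.03739 × cos(356.80°) = 1.03577
y = ρ sin φ = 1.03739 × sin(356.80°) = -0.05791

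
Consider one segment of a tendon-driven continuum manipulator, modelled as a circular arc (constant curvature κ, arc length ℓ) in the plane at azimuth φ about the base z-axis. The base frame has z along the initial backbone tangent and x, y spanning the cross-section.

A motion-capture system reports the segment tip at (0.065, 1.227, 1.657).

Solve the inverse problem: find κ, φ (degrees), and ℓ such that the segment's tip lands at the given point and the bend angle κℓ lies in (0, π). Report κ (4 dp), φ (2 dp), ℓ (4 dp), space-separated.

ρ = √(x²+y²) = √(0.065² + 1.227²) = 1.22872
φ = atan2(y, x) mod 360° = atan2(1.227, 0.065) = 86.9676°
|p|² = ρ² + z² = 1.22872² + 1.657² = 4.25540
κ = 2ρ / |p|² = 2×1.22872 / 4.25540 = 0.57749
θ = 2·atan2(ρ, z) = 2·atan2(1.22872, 1.657) = 1.27612 rad
ℓ = θ/κ = 1.27612/0.57749 = 2.20978

0.5775 86.97 2.2098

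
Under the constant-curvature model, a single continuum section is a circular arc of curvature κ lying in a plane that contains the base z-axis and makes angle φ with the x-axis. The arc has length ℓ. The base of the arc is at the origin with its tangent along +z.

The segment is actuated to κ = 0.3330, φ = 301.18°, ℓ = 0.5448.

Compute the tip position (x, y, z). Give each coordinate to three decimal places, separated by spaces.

0.026 -0.042 0.542

θ = κ·ℓ = 0.3330 × 0.5448 = 0.18142 rad
ρ = (1 − cos θ)/κ = (1 − 0.98359)/0.3330 = 0.04928
z = sin θ / κ = 0.18042/0.3330 = 0.54182
x = ρ cos φ = 0.04928 × cos(301.18°) = 0.02552
y = ρ sin φ = 0.04928 × sin(301.18°) = -0.04216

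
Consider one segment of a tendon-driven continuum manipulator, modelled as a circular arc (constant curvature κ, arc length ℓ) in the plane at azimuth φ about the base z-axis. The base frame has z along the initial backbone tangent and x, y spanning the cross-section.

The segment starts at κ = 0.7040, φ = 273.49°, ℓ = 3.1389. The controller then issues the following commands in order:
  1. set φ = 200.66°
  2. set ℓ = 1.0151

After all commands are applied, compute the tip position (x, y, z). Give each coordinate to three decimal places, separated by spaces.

-0.325 -0.123 0.931

initial: κ=0.7040, φ=273.49°, ℓ=3.1389
cmd 1: set φ=200.66° → (κ,φ,ℓ)=(0.7040,200.66°,3.1389) → tip=(-2.1218,-0.8001,1.1402)
cmd 2: set ℓ=1.0151 → (κ,φ,ℓ)=(0.7040,200.66°,1.0151) → tip=(-0.3252,-0.1226,0.9309)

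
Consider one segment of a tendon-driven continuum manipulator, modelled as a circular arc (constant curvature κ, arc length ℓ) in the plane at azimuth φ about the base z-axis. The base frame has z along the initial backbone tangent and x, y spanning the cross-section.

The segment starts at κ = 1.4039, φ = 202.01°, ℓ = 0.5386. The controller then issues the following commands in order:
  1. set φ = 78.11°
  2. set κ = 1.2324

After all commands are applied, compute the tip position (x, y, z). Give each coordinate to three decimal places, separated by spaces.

initial: κ=1.4039, φ=202.01°, ℓ=0.5386
cmd 1: set φ=78.11° → (κ,φ,ℓ)=(1.4039,78.11°,0.5386) → tip=(0.0400,0.1899,0.4887)
cmd 2: set κ=1.2324 → (κ,φ,ℓ)=(1.2324,78.11°,0.5386) → tip=(0.0355,0.1686,0.4999)

0.035 0.169 0.500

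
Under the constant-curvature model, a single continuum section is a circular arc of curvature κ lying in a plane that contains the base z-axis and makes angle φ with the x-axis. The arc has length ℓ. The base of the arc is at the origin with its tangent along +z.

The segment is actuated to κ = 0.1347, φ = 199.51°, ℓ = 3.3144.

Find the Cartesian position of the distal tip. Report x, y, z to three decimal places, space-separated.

θ = κ·ℓ = 0.1347 × 3.3144 = 0.44645 rad
ρ = (1 − cos θ)/κ = (1 − 0.90199)/0.1347 = 0.72765
z = sin θ / κ = 0.43177/0.1347 = 3.20539
x = ρ cos φ = 0.72765 × cos(199.51°) = -0.68587
y = ρ sin φ = 0.72765 × sin(199.51°) = -0.24301

-0.686 -0.243 3.205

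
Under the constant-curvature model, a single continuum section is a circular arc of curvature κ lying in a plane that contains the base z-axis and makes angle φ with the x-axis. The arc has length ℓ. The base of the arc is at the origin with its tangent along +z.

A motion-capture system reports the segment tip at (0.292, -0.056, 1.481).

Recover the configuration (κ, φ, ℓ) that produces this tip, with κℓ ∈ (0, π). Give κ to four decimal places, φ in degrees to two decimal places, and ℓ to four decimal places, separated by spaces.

ρ = √(x²+y²) = √(0.292² + -0.056²) = 0.29732
φ = atan2(y, x) mod 360° = atan2(-0.056, 0.292) = 349.1436°
|p|² = ρ² + z² = 0.29732² + 1.481² = 2.28176
κ = 2ρ / |p|² = 2×0.29732 / 2.28176 = 0.26061
θ = 2·atan2(ρ, z) = 2·atan2(0.29732, 1.481) = 0.39625 rad
ℓ = θ/κ = 0.39625/0.26061 = 1.52048

0.2606 349.14 1.5205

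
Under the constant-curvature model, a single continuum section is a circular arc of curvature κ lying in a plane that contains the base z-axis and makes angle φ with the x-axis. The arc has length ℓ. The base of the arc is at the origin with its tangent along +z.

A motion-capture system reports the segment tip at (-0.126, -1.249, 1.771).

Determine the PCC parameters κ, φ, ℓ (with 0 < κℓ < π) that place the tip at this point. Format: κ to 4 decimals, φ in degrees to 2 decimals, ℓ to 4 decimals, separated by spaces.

0.5328 264.24 2.3147

ρ = √(x²+y²) = √(-0.126² + -1.249²) = 1.25534
φ = atan2(y, x) mod 360° = atan2(-1.249, -0.126) = 264.2395°
|p|² = ρ² + z² = 1.25534² + 1.771² = 4.71232
κ = 2ρ / |p|² = 2×1.25534 / 4.71232 = 0.53279
θ = 2·atan2(ρ, z) = 2·atan2(1.25534, 1.771) = 1.23326 rad
ℓ = θ/κ = 1.23326/0.53279 = 2.31471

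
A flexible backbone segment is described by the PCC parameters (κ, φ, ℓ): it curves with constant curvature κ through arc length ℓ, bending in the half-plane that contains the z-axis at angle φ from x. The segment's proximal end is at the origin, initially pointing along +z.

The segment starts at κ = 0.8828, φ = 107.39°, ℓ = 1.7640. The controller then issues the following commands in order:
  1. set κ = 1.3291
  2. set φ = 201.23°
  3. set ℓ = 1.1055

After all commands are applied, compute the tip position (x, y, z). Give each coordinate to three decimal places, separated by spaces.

initial: κ=0.8828, φ=107.39°, ℓ=1.7640
cmd 1: set κ=1.3291 → (κ,φ,ℓ)=(1.3291,107.39°,1.7640) → tip=(-0.3820,1.2197,0.5382)
cmd 2: set φ=201.23° → (κ,φ,ℓ)=(1.3291,201.23°,1.7640) → tip=(-1.1914,-0.4628,0.5382)
cmd 3: set ℓ=1.1055 → (κ,φ,ℓ)=(1.3291,201.23°,1.1055) → tip=(-0.6303,-0.2448,0.7485)

-0.630 -0.245 0.749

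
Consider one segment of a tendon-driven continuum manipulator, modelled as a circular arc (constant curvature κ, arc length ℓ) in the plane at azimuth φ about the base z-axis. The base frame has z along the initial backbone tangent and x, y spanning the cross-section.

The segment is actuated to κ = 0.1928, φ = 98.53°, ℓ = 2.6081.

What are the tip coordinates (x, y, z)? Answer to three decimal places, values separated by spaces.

θ = κ·ℓ = 0.1928 × 2.6081 = 0.50284 rad
ρ = (1 − cos θ)/κ = (1 − 0.87622)/0.1928 = 0.64203
z = sin θ / κ = 0.48192/0.1928 = 2.49957
x = ρ cos φ = 0.64203 × cos(98.53°) = -0.09523
y = ρ sin φ = 0.64203 × sin(98.53°) = 0.63493

-0.095 0.635 2.500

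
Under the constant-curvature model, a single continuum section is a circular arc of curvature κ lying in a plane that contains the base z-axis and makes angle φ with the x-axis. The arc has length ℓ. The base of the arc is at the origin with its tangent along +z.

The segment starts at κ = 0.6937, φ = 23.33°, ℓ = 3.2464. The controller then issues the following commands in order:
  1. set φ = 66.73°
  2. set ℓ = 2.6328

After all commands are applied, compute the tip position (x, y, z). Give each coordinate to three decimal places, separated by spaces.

initial: κ=0.6937, φ=23.33°, ℓ=3.2464
cmd 1: set φ=66.73° → (κ,φ,ℓ)=(0.6937,66.73°,3.2464) → tip=(0.9281,2.1582,1.1198)
cmd 2: set ℓ=2.6328 → (κ,φ,ℓ)=(0.6937,66.73°,2.6328) → tip=(0.7135,1.6591,1.3947)

0.713 1.659 1.395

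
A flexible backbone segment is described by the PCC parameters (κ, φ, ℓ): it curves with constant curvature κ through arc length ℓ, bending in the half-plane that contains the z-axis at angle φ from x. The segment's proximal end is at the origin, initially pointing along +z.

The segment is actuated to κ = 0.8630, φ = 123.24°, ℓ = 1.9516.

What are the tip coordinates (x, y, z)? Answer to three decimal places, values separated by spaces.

θ = κ·ℓ = 0.8630 × 1.9516 = 1.68423 rad
ρ = (1 − cos θ)/κ = (1 − -0.11319)/0.8630 = 1.28991
z = sin θ / κ = 0.99357/0.8630 = 1.15130
x = ρ cos φ = 1.28991 × cos(123.24°) = -0.70706
y = ρ sin φ = 1.28991 × sin(123.24°) = 1.07886

-0.707 1.079 1.151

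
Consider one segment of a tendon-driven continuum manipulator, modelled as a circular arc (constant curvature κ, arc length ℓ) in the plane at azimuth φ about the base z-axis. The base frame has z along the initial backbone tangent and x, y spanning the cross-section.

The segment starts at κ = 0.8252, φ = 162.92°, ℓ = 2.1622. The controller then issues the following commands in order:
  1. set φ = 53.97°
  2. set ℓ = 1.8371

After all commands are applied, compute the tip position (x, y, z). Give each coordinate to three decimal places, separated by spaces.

0.674 0.926 1.210

initial: κ=0.8252, φ=162.92°, ℓ=2.1622
cmd 1: set φ=53.97° → (κ,φ,ℓ)=(0.8252,53.97°,2.1622) → tip=(0.8638,1.1876,1.1843)
cmd 2: set ℓ=1.8371 → (κ,φ,ℓ)=(0.8252,53.97°,1.8371) → tip=(0.6737,0.9263,1.2100)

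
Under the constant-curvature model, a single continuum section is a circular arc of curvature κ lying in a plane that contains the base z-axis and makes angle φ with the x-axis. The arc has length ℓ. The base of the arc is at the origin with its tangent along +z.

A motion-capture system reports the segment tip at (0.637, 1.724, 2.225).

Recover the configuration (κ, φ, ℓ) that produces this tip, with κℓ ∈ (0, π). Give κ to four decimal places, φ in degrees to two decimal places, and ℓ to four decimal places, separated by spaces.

ρ = √(x²+y²) = √(0.637² + 1.724²) = 1.83792
φ = atan2(y, x) mod 360° = atan2(1.724, 0.637) = 69.7213°
|p|² = ρ² + z² = 1.83792² + 2.225² = 8.32857
κ = 2ρ / |p|² = 2×1.83792 / 8.32857 = 0.44135
θ = 2·atan2(ρ, z) = 2·atan2(1.83792, 2.225) = 1.38083 rad
ℓ = θ/κ = 1.38083/0.44135 = 3.12862

0.4414 69.72 3.1286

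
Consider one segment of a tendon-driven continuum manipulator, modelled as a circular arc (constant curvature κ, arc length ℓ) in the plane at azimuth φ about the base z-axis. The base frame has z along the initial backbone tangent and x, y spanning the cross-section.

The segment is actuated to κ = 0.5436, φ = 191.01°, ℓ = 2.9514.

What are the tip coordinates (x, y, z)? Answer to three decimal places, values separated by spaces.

θ = κ·ℓ = 0.5436 × 2.9514 = 1.60438 rad
ρ = (1 − cos θ)/κ = (1 − -0.03358)/0.5436 = 1.90136
z = sin θ / κ = 0.99944/0.5436 = 1.83855
x = ρ cos φ = 1.90136 × cos(191.01°) = -1.86636
y = ρ sin φ = 1.90136 × sin(191.01°) = -0.36312

-1.866 -0.363 1.839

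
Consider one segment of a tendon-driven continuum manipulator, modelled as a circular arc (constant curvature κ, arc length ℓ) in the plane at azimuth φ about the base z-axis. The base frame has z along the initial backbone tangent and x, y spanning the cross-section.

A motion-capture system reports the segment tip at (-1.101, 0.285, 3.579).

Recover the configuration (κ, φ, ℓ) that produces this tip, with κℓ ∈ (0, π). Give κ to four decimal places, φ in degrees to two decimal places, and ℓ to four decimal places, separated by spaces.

ρ = √(x²+y²) = √(-1.101² + 0.285²) = 1.13729
φ = atan2(y, x) mod 360° = atan2(0.285, -1.101) = 165.4872°
|p|² = ρ² + z² = 1.13729² + 3.579² = 14.10267
κ = 2ρ / |p|² = 2×1.13729 / 14.10267 = 0.16129
θ = 2·atan2(ρ, z) = 2·atan2(1.13729, 3.579) = 0.61535 rad
ℓ = θ/κ = 0.61535/0.16129 = 3.81526

0.1613 165.49 3.8153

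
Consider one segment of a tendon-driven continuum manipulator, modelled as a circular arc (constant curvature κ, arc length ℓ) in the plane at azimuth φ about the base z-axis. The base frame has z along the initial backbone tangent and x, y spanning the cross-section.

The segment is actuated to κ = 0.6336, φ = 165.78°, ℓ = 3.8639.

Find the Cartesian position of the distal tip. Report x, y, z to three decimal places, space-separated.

-2.707 0.686 1.009

θ = κ·ℓ = 0.6336 × 3.8639 = 2.44817 rad
ρ = (1 − cos θ)/κ = (1 − -0.76906)/0.6336 = 2.79208
z = sin θ / κ = 0.63918/0.6336 = 1.00880
x = ρ cos φ = 2.79208 × cos(165.78°) = -2.70653
y = ρ sin φ = 2.79208 × sin(165.78°) = 0.68586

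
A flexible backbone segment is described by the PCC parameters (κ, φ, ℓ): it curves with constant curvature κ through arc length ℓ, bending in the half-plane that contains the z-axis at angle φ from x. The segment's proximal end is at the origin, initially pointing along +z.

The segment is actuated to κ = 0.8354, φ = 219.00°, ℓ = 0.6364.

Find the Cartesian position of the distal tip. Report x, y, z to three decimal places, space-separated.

θ = κ·ℓ = 0.8354 × 0.6364 = 0.53165 rad
ρ = (1 − cos θ)/κ = (1 − 0.86197)/0.8354 = 0.16522
z = sin θ / κ = 0.50696/0.8354 = 0.60684
x = ρ cos φ = 0.16522 × cos(219.00°) = -0.12840
y = ρ sin φ = 0.16522 × sin(219.00°) = -0.10398

-0.128 -0.104 0.607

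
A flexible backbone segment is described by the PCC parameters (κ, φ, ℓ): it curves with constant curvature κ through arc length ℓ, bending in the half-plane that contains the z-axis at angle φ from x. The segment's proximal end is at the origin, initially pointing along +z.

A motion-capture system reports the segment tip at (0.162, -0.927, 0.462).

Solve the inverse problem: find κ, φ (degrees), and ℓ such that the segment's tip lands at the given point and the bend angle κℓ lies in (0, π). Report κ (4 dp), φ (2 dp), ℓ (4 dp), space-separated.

1.7125 279.91 1.3015

ρ = √(x²+y²) = √(0.162² + -0.927²) = 0.94105
φ = atan2(y, x) mod 360° = atan2(-0.927, 0.162) = 279.9128°
|p|² = ρ² + z² = 0.94105² + 0.462² = 1.09902
κ = 2ρ / |p|² = 2×0.94105 / 1.09902 = 1.71253
θ = 2·atan2(ρ, z) = 2·atan2(0.94105, 0.462) = 2.22884 rad
ℓ = θ/κ = 2.22884/1.71253 = 1.30149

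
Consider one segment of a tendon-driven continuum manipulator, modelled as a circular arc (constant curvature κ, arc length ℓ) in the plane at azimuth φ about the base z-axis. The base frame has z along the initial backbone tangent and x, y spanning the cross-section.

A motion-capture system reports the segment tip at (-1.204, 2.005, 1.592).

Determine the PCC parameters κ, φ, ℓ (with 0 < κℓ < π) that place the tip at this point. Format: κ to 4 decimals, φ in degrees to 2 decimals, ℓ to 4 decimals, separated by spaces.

0.5844 120.98 3.3305

ρ = √(x²+y²) = √(-1.204² + 2.005²) = 2.33873
φ = atan2(y, x) mod 360° = atan2(2.005, -1.204) = 120.9848°
|p|² = ρ² + z² = 2.33873² + 1.592² = 8.00410
κ = 2ρ / |p|² = 2×2.33873 / 8.00410 = 0.58438
θ = 2·atan2(ρ, z) = 2·atan2(2.33873, 1.592) = 1.94627 rad
ℓ = θ/κ = 1.94627/0.58438 = 3.33047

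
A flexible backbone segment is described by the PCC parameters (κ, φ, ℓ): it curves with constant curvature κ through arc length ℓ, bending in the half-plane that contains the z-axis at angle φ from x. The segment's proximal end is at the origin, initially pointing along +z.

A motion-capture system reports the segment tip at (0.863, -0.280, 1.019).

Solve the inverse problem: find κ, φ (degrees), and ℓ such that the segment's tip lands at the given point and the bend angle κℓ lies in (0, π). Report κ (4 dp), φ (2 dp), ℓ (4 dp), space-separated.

ρ = √(x²+y²) = √(0.863² + -0.280²) = 0.90729
φ = atan2(y, x) mod 360° = atan2(-0.280, 0.863) = 342.0244°
|p|² = ρ² + z² = 0.90729² + 1.019² = 1.86153
κ = 2ρ / |p|² = 2×0.90729 / 1.86153 = 0.97478
θ = 2·atan2(ρ, z) = 2·atan2(0.90729, 1.019) = 1.45494 rad
ℓ = θ/κ = 1.45494/0.97478 = 1.49259

0.9748 342.02 1.4926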